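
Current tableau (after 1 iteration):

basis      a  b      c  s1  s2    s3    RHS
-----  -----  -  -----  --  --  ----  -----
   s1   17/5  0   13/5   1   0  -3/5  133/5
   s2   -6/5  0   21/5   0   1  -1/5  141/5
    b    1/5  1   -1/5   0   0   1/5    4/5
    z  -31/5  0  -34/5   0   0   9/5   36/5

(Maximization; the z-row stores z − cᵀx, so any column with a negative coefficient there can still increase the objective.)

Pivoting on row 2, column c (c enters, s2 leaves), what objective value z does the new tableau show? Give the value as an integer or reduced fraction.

370/7

Minimum ratio for c: (141/5)/(21/5) = 47/7.
z changes by −(z-row coeff of c)·ratio = −(-34/5)·(47/7) = 1598/35.
New z = 36/5 + (1598/35) = 370/7.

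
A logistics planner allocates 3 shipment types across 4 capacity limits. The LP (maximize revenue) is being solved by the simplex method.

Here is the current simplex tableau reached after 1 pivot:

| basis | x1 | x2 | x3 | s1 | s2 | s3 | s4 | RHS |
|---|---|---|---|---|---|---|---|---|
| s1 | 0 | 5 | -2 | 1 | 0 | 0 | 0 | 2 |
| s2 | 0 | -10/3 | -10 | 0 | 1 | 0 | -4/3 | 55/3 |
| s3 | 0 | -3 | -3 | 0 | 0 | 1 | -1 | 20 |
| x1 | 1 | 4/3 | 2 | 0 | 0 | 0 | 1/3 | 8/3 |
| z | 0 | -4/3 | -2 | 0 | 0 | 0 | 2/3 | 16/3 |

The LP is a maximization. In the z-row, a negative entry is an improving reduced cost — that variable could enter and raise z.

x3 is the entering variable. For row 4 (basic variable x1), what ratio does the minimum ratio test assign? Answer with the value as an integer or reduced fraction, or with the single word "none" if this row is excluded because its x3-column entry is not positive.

4/3

Ratio = RHS / (x3 entry) = (8/3) / 2 = 4/3.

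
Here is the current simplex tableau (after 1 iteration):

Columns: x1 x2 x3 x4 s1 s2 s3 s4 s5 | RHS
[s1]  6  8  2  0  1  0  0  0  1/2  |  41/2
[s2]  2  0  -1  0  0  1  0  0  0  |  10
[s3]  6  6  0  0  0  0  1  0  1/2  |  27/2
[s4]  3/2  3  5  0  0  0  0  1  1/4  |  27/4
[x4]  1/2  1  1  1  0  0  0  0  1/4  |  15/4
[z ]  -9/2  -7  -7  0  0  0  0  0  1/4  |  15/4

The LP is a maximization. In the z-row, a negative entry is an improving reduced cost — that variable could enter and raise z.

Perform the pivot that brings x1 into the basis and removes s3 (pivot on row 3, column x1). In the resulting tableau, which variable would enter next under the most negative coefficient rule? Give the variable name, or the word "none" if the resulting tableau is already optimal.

Pivot element 6. New z-row = old z-row − (-9/2)·(row 3/6).
Updated z-row coefficients: x1: 0, x2: -5/2, x3: -7, x4: 0, s1: 0, s2: 0, s3: 3/4, s4: 0, s5: 5/8.
The most negative is -7 in column x3, so x3 would enter next.

x3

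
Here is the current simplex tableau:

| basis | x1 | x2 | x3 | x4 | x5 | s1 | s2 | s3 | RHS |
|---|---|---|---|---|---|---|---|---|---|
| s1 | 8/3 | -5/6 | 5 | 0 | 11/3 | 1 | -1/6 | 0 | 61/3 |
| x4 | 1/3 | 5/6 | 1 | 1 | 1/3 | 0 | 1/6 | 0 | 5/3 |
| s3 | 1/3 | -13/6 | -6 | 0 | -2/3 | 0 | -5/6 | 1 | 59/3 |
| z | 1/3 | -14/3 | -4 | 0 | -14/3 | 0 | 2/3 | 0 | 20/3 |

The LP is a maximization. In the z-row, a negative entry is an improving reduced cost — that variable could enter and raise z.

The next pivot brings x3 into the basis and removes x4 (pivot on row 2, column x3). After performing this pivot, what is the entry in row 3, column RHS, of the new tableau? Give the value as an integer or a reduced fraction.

Pivot element is row 2, column x3: 1.
Normalize row 2: new (row 2, RHS) = (5/3)/1 = 5/3.
row 3 ← row 3 − (-6)·(new row 2): 59/3 − (-6)·(5/3) = 89/3.

89/3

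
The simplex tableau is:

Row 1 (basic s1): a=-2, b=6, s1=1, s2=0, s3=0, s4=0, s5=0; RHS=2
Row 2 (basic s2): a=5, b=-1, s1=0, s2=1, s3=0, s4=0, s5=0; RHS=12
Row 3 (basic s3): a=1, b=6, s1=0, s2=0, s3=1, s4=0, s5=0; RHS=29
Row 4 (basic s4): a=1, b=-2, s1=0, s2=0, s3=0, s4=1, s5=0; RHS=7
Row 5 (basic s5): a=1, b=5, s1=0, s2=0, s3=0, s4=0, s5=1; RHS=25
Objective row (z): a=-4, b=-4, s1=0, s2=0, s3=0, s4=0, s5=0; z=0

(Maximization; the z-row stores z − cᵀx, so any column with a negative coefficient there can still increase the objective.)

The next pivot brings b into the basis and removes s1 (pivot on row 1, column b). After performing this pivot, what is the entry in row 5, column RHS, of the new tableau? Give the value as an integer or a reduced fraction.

70/3

Pivot element is row 1, column b: 6.
Normalize row 1: new (row 1, RHS) = 2/6 = 1/3.
row 5 ← row 5 − 5·(new row 1): 25 − 5·(1/3) = 70/3.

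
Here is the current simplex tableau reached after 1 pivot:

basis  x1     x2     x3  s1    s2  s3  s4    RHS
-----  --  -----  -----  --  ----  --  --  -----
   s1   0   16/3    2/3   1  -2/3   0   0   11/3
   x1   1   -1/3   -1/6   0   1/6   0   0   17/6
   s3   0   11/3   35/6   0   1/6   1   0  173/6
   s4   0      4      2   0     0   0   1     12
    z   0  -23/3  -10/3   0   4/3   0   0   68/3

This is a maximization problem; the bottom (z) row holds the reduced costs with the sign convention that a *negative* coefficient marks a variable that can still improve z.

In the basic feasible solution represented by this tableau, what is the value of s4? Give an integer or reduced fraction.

s4 is basic (row 4); its value is the RHS of that row: 12.

12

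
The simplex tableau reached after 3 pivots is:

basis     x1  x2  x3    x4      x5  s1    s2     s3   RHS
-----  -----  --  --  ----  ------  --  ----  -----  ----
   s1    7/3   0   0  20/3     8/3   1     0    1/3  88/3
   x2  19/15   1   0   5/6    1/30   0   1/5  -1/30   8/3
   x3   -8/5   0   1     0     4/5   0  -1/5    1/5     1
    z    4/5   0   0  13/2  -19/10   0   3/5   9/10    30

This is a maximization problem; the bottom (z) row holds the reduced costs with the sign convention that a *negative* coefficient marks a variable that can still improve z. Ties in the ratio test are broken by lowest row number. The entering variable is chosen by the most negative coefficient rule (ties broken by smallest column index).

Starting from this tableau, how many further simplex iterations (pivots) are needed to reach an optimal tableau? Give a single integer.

2

pivot: x5 in, x3 out → z = 259/8
pivot: x1 in, x2 out → z = 1225/32
No improving column remains; optimal.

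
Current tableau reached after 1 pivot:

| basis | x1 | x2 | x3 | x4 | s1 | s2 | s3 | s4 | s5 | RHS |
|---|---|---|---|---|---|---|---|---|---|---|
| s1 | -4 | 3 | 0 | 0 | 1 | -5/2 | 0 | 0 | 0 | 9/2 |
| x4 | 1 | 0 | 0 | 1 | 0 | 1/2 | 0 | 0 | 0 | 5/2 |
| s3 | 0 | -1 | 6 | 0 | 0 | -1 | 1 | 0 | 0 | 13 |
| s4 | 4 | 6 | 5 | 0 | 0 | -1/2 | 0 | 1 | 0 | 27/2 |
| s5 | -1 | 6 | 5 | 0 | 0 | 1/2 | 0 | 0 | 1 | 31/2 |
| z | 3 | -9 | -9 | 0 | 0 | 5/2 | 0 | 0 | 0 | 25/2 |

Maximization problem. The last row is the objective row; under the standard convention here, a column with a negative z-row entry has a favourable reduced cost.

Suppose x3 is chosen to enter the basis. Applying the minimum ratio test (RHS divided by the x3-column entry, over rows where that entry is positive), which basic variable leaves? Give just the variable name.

Ratios: row 1 (s1): entry 0 ≤ 0, skip; row 2 (x4): entry 0 ≤ 0, skip; row 3 (s3): 13/6 = 13/6; row 4 (s4): (27/2)/5 = 27/10; row 5 (s5): (31/2)/5 = 31/10.
Minimum ratio 13/6 is in the s3 row, so s3 leaves.

s3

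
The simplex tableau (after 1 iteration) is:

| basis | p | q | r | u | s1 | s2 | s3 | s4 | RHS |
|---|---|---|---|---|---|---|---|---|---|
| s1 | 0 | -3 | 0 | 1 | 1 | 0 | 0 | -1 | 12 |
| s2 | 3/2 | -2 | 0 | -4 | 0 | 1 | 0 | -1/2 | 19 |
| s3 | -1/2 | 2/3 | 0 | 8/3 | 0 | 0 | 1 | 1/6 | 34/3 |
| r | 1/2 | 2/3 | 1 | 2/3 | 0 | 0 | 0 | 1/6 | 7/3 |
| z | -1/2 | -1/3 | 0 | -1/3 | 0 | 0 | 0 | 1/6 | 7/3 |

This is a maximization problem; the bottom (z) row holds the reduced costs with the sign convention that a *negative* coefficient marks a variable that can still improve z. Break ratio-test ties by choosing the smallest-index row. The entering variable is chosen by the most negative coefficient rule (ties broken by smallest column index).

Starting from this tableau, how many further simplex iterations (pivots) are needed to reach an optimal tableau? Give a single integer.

1

pivot: p in, r out → z = 14/3
No improving column remains; optimal.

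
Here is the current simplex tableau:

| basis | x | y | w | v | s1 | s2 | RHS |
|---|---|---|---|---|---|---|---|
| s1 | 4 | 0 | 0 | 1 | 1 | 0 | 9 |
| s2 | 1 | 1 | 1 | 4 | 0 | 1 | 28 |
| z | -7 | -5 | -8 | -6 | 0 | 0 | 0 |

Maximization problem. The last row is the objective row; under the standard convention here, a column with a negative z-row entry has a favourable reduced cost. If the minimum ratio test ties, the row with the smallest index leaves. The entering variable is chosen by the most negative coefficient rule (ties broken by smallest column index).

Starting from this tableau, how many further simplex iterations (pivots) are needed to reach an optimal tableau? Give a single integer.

1

pivot: w in, s2 out → z = 224
No improving column remains; optimal.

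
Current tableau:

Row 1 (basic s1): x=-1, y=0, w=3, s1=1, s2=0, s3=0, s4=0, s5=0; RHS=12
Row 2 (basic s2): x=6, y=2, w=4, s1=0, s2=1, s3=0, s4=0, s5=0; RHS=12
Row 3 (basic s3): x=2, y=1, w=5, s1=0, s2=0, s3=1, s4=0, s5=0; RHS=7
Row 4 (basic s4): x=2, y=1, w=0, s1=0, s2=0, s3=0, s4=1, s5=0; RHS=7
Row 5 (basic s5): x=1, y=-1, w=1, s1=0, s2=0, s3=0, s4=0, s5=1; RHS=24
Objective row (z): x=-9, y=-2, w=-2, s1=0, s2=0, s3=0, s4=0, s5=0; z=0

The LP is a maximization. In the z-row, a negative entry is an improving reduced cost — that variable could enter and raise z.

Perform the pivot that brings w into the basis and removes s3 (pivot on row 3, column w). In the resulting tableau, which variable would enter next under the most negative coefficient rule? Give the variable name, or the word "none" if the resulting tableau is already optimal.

x

Pivot element 5. New z-row = old z-row − (-2)·(row 3/5).
Updated z-row coefficients: x: -41/5, y: -8/5, w: 0, s1: 0, s2: 0, s3: 2/5, s4: 0, s5: 0.
The most negative is -41/5 in column x, so x would enter next.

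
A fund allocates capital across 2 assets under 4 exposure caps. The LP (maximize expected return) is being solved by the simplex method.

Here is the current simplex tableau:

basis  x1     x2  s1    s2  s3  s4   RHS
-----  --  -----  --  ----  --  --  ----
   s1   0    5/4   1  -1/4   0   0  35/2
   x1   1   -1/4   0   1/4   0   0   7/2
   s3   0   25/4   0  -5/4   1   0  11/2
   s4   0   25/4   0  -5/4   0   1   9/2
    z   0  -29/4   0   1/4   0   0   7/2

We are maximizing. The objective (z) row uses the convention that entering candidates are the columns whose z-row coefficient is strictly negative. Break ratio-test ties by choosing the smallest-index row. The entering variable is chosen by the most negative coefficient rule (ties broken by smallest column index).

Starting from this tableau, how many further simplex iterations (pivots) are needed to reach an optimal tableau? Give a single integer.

pivot: x2 in, s4 out → z = 218/25
pivot: s2 in, x1 out → z = 154/5
No improving column remains; optimal.

2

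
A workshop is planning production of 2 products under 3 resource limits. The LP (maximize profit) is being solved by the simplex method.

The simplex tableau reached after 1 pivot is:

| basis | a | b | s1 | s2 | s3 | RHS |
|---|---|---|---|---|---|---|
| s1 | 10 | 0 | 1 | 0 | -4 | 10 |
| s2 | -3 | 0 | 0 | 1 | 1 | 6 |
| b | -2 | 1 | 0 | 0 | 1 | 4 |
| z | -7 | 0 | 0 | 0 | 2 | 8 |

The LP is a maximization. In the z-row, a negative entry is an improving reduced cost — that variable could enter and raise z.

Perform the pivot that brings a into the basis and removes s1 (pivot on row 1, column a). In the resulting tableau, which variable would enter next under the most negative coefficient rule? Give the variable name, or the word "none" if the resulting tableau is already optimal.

s3

Pivot element 10. New z-row = old z-row − (-7)·(row 1/10).
Updated z-row coefficients: a: 0, b: 0, s1: 7/10, s2: 0, s3: -4/5.
The most negative is -4/5 in column s3, so s3 would enter next.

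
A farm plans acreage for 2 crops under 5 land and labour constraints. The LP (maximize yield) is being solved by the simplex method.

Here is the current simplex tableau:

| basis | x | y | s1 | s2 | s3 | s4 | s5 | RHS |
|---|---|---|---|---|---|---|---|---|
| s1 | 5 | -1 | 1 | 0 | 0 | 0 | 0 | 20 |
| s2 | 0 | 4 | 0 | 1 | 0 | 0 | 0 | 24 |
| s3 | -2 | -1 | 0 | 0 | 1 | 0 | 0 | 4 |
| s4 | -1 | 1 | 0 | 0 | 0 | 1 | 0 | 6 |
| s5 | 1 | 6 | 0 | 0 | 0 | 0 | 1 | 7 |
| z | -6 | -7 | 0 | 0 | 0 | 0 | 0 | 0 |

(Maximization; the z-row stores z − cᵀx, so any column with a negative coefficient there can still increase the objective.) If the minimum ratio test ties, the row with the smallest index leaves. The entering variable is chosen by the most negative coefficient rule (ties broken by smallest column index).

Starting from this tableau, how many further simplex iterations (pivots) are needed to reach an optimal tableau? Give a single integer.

2

pivot: y in, s5 out → z = 49/6
pivot: x in, s1 out → z = 867/31
No improving column remains; optimal.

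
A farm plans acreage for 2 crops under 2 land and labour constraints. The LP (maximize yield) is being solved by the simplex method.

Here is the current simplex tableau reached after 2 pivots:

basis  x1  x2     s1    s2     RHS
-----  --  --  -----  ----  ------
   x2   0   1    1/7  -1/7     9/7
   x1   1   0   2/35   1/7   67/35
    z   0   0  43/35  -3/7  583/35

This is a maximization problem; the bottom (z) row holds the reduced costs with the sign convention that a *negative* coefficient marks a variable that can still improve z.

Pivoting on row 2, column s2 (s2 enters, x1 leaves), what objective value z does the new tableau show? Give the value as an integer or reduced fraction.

112/5

Minimum ratio for s2: (67/35)/(1/7) = 67/5.
z changes by −(z-row coeff of s2)·ratio = −(-3/7)·(67/5) = 201/35.
New z = 583/35 + (201/35) = 112/5.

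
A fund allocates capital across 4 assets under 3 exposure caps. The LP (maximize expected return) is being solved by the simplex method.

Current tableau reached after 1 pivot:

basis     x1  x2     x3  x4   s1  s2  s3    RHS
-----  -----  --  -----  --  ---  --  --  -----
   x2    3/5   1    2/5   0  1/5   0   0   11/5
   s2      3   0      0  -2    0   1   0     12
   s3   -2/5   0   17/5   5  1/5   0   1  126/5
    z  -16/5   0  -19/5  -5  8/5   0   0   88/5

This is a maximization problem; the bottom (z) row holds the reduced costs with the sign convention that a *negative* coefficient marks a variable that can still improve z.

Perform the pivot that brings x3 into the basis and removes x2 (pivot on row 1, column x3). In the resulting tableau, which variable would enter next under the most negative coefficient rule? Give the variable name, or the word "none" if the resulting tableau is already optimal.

x4

Pivot element 2/5. New z-row = old z-row − (-19/5)·(row 1/(2/5)).
Updated z-row coefficients: x1: 5/2, x2: 19/2, x3: 0, x4: -5, s1: 7/2, s2: 0, s3: 0.
The most negative is -5 in column x4, so x4 would enter next.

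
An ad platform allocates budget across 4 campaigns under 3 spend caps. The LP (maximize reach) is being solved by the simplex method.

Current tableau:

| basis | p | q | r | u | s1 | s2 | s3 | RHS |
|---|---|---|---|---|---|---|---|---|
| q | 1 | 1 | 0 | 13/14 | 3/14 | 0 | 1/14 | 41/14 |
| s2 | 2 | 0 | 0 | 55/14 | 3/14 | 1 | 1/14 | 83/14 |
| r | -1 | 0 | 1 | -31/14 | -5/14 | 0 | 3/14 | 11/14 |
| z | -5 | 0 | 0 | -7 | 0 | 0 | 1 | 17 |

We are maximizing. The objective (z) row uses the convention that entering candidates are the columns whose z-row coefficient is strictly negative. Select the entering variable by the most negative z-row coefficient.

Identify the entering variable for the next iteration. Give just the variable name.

Objective-row coefficients: p: -5, q: 0, r: 0, u: -7, s1: 0, s2: 0, s3: 1.
The most negative is -7 in column u, so u enters.

u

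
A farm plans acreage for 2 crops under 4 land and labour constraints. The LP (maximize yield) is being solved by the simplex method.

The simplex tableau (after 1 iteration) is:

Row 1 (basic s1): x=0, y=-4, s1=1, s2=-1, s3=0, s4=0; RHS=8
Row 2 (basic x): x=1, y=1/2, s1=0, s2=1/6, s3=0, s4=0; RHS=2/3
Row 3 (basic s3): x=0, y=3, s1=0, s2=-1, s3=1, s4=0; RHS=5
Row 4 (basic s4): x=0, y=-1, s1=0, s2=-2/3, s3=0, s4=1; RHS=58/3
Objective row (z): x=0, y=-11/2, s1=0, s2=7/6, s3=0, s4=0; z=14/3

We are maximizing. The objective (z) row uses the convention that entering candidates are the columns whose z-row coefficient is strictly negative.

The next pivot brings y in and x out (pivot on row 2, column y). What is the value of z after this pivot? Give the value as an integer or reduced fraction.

12

Minimum ratio for y: (2/3)/(1/2) = 4/3.
z changes by −(z-row coeff of y)·ratio = −(-11/2)·(4/3) = 22/3.
New z = 14/3 + (22/3) = 12.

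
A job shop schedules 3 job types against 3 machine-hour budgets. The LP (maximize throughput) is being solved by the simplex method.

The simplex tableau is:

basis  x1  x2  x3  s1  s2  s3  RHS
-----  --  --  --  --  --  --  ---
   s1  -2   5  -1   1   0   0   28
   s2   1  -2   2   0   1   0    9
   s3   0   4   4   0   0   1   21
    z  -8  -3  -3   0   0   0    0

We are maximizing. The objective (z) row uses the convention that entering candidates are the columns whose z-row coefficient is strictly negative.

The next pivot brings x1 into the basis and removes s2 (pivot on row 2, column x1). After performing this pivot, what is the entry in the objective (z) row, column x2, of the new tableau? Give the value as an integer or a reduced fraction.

Pivot element is row 2, column x1: 1.
Normalize row 2: new (row 2, x2) = (-2)/1 = -2.
z-row ← z-row − (-8)·(new row 2): -3 − (-8)·(-2) = -19.

-19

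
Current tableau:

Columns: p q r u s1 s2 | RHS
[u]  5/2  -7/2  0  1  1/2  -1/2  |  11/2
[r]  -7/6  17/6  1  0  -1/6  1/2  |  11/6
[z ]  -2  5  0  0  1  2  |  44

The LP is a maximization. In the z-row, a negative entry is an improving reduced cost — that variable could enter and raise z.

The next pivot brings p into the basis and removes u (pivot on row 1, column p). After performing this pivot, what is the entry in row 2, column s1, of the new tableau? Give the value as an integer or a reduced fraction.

Pivot element is row 1, column p: 5/2.
Normalize row 1: new (row 1, s1) = (1/2)/(5/2) = 1/5.
row 2 ← row 2 − (-7/6)·(new row 1): -1/6 − (-7/6)·(1/5) = 1/15.

1/15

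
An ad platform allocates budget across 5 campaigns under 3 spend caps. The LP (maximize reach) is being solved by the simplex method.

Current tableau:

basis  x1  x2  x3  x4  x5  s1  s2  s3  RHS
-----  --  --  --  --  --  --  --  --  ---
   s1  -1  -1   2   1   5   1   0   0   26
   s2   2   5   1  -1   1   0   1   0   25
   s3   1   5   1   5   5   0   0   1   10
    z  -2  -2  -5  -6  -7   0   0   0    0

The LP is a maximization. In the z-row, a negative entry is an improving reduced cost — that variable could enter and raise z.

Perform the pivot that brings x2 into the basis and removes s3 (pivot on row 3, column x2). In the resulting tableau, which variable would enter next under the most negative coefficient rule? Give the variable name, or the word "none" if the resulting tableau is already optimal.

Pivot element 5. New z-row = old z-row − (-2)·(row 3/5).
Updated z-row coefficients: x1: -8/5, x2: 0, x3: -23/5, x4: -4, x5: -5, s1: 0, s2: 0, s3: 2/5.
The most negative is -5 in column x5, so x5 would enter next.

x5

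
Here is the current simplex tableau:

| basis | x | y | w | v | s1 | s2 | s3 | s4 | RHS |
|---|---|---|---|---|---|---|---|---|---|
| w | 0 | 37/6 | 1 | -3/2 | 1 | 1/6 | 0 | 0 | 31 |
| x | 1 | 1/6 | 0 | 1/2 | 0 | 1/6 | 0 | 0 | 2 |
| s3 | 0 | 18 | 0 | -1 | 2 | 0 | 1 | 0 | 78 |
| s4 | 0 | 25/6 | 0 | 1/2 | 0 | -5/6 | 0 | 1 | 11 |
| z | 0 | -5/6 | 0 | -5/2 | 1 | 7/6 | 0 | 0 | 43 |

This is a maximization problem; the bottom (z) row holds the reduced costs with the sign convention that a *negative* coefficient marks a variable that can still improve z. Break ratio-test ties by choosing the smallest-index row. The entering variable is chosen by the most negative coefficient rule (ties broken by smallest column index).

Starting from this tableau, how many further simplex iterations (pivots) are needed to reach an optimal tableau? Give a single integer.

pivot: v in, x out → z = 53
No improving column remains; optimal.

1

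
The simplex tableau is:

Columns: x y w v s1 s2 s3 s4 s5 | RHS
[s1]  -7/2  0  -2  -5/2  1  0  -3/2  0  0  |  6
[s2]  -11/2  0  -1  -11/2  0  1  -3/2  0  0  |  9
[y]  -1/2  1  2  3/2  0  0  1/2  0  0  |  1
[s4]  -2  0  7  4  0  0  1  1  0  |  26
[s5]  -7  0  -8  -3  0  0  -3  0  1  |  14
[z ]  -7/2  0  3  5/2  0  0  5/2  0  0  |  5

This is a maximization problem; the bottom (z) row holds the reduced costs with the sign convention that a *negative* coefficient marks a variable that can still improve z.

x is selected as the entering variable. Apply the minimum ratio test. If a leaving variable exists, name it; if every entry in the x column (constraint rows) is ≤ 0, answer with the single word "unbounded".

x-column entries: row 1: -7/2, row 2: -11/2, row 3: -1/2, row 4: -2, row 5: -7. All ≤ 0, so x can increase without bound; the LP is unbounded in this direction.

unbounded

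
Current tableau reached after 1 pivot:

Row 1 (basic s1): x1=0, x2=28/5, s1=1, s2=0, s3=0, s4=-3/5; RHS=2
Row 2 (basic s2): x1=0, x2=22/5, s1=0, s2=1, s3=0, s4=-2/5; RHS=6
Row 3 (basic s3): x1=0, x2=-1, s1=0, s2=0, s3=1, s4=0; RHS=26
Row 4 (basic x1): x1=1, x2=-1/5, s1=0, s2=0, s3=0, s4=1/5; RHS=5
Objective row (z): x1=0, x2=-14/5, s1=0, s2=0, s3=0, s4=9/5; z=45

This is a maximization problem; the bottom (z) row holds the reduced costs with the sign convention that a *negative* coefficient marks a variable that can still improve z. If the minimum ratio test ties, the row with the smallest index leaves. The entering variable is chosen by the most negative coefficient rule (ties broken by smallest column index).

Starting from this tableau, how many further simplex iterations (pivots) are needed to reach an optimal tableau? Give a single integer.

1

pivot: x2 in, s1 out → z = 46
No improving column remains; optimal.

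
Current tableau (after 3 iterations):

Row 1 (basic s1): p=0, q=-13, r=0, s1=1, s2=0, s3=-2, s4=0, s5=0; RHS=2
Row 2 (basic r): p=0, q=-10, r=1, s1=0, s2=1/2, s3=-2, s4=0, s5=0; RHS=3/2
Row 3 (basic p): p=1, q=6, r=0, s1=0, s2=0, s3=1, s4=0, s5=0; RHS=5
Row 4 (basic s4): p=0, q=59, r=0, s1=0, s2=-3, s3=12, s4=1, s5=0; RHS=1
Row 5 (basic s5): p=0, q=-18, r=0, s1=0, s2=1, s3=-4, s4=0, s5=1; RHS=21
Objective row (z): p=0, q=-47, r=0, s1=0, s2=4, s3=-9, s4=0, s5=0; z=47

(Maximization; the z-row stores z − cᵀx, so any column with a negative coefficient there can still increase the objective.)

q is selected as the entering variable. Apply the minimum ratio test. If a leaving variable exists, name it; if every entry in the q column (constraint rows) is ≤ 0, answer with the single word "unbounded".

s4

Ratios: row 1 (s1): entry -13 ≤ 0, skip; row 2 (r): entry -10 ≤ 0, skip; row 3 (p): 5/6 = 5/6; row 4 (s4): 1/59 = 1/59; row 5 (s5): entry -18 ≤ 0, skip.
Minimum ratio is in the s4 row, so s4 leaves.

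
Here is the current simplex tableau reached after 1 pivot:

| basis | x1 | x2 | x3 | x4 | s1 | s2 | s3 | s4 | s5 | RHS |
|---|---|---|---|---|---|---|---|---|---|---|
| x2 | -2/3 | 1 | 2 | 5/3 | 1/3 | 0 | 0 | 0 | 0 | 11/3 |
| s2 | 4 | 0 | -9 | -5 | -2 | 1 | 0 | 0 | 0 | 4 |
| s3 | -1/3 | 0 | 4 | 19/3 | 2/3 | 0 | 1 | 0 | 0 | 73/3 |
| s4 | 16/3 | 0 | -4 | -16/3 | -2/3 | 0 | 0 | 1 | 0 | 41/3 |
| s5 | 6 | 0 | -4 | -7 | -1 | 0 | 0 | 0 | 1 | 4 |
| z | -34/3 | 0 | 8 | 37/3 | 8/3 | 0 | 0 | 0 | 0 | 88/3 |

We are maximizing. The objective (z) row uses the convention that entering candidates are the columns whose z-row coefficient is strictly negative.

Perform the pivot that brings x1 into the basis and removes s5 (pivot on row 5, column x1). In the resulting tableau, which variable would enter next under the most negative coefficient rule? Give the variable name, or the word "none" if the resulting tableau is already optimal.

x4

Pivot element 6. New z-row = old z-row − (-34/3)·(row 5/6).
Updated z-row coefficients: x1: 0, x2: 0, x3: 4/9, x4: -8/9, s1: 7/9, s2: 0, s3: 0, s4: 0, s5: 17/9.
The most negative is -8/9 in column x4, so x4 would enter next.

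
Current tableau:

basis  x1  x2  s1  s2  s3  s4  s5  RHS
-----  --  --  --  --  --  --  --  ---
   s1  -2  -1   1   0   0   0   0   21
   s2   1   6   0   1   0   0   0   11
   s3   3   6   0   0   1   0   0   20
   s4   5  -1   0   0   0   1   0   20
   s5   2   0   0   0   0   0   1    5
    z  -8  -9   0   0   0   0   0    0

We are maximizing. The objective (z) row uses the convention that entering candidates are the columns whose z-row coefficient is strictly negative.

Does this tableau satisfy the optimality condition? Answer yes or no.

no

Column x1 has objective-row coefficient -8, which is negative; an improving pivot exists, so not yet optimal.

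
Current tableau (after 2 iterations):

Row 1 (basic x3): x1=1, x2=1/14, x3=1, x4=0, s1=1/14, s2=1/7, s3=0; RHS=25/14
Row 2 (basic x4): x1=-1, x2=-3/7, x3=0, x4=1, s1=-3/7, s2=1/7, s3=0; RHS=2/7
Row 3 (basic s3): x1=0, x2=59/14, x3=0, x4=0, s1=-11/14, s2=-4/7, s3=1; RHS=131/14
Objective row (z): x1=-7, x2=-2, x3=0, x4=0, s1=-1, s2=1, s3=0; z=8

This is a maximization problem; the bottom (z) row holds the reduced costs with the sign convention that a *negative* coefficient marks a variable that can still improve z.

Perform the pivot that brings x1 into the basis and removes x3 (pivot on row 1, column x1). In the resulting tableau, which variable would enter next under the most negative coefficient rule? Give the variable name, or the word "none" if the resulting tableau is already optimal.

x2

Pivot element 1. New z-row = old z-row − (-7)·(row 1/1).
Updated z-row coefficients: x1: 0, x2: -3/2, x3: 7, x4: 0, s1: -1/2, s2: 2, s3: 0.
The most negative is -3/2 in column x2, so x2 would enter next.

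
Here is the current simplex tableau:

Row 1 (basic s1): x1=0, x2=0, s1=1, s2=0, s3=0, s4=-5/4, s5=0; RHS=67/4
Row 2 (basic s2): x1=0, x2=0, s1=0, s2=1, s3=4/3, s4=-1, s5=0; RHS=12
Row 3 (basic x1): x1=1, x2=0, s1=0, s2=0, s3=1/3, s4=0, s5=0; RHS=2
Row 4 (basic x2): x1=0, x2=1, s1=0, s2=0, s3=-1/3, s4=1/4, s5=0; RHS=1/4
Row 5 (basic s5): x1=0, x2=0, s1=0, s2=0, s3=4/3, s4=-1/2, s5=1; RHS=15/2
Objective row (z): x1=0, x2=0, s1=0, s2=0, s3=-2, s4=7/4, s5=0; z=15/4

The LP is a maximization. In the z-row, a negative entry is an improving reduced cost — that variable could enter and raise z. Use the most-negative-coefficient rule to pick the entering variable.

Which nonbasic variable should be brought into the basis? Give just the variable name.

Objective-row coefficients: x1: 0, x2: 0, s1: 0, s2: 0, s3: -2, s4: 7/4, s5: 0.
The most negative is -2 in column s3, so s3 enters.

s3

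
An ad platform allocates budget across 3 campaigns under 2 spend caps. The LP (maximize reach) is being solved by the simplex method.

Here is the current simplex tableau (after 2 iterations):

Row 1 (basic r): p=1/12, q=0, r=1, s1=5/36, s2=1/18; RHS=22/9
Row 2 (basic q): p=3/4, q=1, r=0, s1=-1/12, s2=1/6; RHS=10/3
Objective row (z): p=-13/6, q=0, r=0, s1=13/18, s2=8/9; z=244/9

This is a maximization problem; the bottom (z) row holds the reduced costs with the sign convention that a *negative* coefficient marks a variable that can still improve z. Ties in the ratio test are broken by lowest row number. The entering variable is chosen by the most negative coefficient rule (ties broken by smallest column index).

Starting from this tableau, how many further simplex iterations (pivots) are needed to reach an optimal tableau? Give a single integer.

pivot: p in, q out → z = 992/27
No improving column remains; optimal.

1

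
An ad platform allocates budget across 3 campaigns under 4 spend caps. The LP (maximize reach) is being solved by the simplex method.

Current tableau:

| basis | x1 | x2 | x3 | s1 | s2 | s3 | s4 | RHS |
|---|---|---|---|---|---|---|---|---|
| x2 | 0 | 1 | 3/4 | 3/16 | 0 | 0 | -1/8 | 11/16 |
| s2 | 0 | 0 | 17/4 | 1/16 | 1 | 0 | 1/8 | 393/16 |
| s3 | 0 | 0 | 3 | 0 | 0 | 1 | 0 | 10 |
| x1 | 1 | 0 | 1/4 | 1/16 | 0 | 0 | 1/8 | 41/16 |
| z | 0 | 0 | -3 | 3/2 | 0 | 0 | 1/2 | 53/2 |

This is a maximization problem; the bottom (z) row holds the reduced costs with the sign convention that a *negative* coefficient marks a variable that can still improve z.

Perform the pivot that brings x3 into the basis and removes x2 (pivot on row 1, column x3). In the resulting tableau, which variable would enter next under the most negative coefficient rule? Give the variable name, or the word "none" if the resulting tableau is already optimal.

Pivot element 3/4. New z-row = old z-row − (-3)·(row 1/(3/4)).
Updated z-row coefficients: x1: 0, x2: 4, x3: 0, s1: 9/4, s2: 0, s3: 0, s4: 0.
No coefficient is strictly negative; the tableau after this pivot is optimal.

none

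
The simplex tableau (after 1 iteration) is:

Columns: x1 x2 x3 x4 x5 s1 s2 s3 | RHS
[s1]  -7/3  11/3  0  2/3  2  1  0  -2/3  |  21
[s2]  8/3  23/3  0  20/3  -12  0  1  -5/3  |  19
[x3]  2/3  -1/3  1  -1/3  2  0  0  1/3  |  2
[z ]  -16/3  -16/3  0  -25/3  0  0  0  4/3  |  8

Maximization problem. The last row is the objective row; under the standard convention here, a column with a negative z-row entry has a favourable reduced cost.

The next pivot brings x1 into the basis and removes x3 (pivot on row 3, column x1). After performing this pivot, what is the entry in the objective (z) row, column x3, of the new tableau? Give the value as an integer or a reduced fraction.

8

Pivot element is row 3, column x1: 2/3.
Normalize row 3: new (row 3, x3) = 1/(2/3) = 3/2.
z-row ← z-row − (-16/3)·(new row 3): 0 − (-16/3)·(3/2) = 8.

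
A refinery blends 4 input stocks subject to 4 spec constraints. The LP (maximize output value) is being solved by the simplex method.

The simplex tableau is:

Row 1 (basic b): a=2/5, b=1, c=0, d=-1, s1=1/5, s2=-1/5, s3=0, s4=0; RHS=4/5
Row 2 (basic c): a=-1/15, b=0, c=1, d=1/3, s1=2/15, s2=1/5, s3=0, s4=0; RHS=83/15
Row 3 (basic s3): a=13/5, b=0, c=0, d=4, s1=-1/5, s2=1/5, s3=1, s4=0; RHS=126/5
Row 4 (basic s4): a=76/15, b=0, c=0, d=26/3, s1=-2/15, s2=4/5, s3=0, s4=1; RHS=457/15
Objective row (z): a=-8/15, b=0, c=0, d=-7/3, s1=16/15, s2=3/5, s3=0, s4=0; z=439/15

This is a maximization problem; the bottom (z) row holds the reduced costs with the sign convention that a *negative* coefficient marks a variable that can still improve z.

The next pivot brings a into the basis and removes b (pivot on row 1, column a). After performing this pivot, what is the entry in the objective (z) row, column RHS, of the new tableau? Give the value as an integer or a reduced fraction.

Pivot element is row 1, column a: 2/5.
Normalize row 1: new (row 1, RHS) = (4/5)/(2/5) = 2.
z-row ← z-row − (-8/15)·(new row 1): 439/15 − (-8/15)·2 = 91/3.

91/3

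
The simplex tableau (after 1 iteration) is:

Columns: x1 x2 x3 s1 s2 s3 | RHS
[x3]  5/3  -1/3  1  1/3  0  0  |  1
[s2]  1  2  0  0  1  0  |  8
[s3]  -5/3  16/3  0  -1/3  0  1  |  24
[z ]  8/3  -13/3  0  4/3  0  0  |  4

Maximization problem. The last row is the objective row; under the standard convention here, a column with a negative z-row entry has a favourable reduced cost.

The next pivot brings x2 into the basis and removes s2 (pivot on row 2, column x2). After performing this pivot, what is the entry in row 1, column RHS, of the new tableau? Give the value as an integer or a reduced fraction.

Pivot element is row 2, column x2: 2.
Normalize row 2: new (row 2, RHS) = 8/2 = 4.
row 1 ← row 1 − (-1/3)·(new row 2): 1 − (-1/3)·4 = 7/3.

7/3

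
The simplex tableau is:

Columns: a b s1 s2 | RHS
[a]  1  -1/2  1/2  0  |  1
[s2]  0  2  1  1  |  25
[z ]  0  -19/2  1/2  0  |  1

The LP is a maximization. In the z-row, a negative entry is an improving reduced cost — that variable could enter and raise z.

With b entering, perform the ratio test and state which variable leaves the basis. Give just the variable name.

s2

Ratios: row 1 (a): entry -1/2 ≤ 0, skip; row 2 (s2): 25/2 = 25/2.
Minimum ratio 25/2 is in the s2 row, so s2 leaves.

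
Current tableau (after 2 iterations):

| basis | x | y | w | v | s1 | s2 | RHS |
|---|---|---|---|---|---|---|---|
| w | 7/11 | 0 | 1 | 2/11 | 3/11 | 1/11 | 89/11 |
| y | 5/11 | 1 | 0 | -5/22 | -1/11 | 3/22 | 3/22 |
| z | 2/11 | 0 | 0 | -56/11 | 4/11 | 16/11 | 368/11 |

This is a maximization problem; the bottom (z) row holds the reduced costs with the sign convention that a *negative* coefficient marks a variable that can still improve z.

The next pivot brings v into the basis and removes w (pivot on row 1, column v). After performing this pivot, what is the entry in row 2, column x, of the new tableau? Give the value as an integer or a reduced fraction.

Pivot element is row 1, column v: 2/11.
Normalize row 1: new (row 1, x) = (7/11)/(2/11) = 7/2.
row 2 ← row 2 − (-5/22)·(new row 1): 5/11 − (-5/22)·(7/2) = 5/4.

5/4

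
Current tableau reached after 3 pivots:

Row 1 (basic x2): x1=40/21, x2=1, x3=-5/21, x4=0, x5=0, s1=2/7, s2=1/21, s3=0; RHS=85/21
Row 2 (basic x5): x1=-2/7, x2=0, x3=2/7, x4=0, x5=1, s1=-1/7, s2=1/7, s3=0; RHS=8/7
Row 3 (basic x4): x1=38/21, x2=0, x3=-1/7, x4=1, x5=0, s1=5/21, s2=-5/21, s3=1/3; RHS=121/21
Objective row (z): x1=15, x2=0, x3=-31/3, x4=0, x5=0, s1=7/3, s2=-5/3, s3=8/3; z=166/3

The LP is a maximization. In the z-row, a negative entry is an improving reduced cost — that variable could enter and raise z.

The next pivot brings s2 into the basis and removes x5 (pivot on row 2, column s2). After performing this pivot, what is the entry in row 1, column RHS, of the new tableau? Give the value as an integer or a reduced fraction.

11/3

Pivot element is row 2, column s2: 1/7.
Normalize row 2: new (row 2, RHS) = (8/7)/(1/7) = 8.
row 1 ← row 1 − (1/21)·(new row 2): 85/21 − (1/21)·8 = 11/3.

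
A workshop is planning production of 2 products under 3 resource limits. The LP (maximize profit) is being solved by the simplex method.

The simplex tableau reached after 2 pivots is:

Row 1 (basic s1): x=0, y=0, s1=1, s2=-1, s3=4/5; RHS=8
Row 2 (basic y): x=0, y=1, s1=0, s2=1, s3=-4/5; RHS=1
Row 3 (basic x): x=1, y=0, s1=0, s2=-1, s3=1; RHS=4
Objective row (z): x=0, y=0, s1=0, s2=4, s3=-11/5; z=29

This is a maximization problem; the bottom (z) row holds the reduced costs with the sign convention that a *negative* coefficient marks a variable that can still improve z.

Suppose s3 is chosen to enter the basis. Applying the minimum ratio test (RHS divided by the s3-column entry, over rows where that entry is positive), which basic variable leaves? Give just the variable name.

x

Ratios: row 1 (s1): 8/(4/5) = 10; row 2 (y): entry -4/5 ≤ 0, skip; row 3 (x): 4/1 = 4.
Minimum ratio 4 is in the x row, so x leaves.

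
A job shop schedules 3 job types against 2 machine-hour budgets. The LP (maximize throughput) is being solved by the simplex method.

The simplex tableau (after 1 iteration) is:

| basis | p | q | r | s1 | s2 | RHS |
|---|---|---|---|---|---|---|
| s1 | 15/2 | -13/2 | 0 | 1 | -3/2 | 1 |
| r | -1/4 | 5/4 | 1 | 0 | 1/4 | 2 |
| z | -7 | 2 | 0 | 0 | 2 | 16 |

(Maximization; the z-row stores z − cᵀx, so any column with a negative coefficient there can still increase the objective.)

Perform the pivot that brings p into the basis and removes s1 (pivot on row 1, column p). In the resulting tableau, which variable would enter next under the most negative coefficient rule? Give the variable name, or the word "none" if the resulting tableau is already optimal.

q

Pivot element 15/2. New z-row = old z-row − (-7)·(row 1/(15/2)).
Updated z-row coefficients: p: 0, q: -61/15, r: 0, s1: 14/15, s2: 3/5.
The most negative is -61/15 in column q, so q would enter next.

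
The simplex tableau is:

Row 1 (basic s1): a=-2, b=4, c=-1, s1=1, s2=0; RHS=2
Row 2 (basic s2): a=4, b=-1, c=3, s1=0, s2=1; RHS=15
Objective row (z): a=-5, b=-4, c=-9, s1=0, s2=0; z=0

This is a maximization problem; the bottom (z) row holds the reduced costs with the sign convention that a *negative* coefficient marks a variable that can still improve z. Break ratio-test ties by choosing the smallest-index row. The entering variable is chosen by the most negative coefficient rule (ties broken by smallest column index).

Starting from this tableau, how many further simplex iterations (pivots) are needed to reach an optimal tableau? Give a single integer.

2

pivot: c in, s2 out → z = 45
pivot: b in, s1 out → z = 642/11
No improving column remains; optimal.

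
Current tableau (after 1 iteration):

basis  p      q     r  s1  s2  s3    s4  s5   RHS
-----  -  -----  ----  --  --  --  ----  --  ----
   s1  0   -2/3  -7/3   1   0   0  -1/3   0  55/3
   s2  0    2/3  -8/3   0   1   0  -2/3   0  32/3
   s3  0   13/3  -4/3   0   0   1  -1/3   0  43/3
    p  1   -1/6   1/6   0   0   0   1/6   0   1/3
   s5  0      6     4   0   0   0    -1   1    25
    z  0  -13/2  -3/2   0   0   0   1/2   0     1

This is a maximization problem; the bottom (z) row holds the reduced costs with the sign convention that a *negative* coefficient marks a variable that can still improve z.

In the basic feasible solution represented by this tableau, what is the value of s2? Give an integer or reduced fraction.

s2 is basic (row 2); its value is the RHS of that row: 32/3.

32/3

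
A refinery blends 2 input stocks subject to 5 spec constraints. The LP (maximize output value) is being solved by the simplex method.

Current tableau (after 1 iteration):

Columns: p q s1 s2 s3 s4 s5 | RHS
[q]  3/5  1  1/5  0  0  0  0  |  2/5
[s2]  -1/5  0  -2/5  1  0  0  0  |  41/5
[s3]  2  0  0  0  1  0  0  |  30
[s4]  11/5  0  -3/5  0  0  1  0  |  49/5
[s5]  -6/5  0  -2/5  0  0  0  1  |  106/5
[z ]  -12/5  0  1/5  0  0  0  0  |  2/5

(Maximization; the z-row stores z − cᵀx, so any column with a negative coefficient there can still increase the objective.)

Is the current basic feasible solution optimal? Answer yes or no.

no

Column p has objective-row coefficient -12/5, which is negative; an improving pivot exists, so not yet optimal.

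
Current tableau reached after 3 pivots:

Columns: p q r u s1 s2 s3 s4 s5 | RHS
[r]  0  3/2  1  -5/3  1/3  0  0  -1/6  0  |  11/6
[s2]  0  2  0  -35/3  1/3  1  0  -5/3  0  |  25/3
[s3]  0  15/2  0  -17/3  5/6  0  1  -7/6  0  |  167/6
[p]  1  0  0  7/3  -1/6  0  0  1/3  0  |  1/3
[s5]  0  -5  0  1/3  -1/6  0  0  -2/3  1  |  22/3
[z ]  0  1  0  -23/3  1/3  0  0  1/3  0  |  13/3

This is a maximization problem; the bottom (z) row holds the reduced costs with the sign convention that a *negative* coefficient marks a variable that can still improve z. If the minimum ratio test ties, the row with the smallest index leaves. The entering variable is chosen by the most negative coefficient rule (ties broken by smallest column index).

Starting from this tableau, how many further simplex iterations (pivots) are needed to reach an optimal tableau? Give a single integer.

2

pivot: u in, p out → z = 38/7
pivot: s1 in, r out → z = 15/2
No improving column remains; optimal.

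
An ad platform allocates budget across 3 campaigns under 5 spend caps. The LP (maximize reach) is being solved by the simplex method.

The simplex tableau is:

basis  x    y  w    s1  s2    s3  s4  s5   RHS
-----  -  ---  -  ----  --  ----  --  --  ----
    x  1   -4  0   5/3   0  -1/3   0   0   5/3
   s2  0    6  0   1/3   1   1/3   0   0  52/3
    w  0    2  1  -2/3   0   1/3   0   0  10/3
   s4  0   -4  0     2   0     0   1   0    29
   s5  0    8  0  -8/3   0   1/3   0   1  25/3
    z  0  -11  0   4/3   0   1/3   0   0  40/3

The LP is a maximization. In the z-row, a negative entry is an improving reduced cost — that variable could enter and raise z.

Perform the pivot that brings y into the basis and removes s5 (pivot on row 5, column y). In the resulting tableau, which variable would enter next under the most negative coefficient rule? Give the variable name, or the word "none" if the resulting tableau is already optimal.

s1

Pivot element 8. New z-row = old z-row − (-11)·(row 5/8).
Updated z-row coefficients: x: 0, y: 0, w: 0, s1: -7/3, s2: 0, s3: 19/24, s4: 0, s5: 11/8.
The most negative is -7/3 in column s1, so s1 would enter next.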